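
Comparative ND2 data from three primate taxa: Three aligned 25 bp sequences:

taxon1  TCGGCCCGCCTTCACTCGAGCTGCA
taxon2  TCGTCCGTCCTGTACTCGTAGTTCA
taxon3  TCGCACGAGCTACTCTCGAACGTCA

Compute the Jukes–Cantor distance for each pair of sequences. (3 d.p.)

taxon1–taxon2: 9/25 sites differ → p = 0.36, d = −0.75 ln(1 − 0.48) = 0.490445 ≈ 0.490.
taxon1–taxon3: 10/25 sites differ → p = 0.4, d = −0.75 ln(1 − 0.533333) = 0.571605 ≈ 0.572.
taxon2–taxon3: 10/25 sites differ → p = 0.4, d = −0.75 ln(1 − 0.533333) = 0.571605 ≈ 0.572.

d(taxon1,taxon2) = 0.490, d(taxon1,taxon3) = 0.572, d(taxon2,taxon3) = 0.572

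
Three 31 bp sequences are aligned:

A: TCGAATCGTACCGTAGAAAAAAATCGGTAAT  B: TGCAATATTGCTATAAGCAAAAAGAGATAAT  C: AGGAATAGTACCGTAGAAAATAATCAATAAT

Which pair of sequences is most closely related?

A–B: 13/31 differ, p = 0.419, d = 0.614.
A–C: 6/31 differ, p = 0.194, d = 0.224.
B–C: 13/31 differ, p = 0.419, d = 0.614.
The smallest distance is between A and C.

A and C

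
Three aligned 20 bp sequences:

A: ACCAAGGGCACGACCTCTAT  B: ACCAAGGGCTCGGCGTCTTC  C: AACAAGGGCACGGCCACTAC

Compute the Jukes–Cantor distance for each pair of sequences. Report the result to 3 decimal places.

d(A,B) = 0.304, d(A,C) = 0.233, d(B,C) = 0.304

A–B: 5/20 sites differ → p = 0.25, d = −0.75 ln(1 − 0.333333) = 0.304098 ≈ 0.304.
A–C: 4/20 sites differ → p = 0.2, d = −0.75 ln(1 − 0.266667) = 0.232617 ≈ 0.233.
B–C: 5/20 sites differ → p = 0.25, d = −0.75 ln(1 − 0.333333) = 0.304098 ≈ 0.304.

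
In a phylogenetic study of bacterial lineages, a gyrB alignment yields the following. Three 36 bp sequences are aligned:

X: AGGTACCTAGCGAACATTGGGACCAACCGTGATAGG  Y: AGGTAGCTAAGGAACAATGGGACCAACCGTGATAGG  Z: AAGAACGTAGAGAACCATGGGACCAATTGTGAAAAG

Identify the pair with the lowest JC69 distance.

X–Y: 4/36 differ, p = 0.111, d = 0.120.
X–Z: 10/36 differ, p = 0.278, d = 0.347.
Y–Z: 11/36 differ, p = 0.306, d = 0.392.
The smallest distance is between X and Y.

X and Y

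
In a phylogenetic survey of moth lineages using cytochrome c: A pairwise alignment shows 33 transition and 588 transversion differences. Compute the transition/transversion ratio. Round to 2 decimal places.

0.06

R = 33/588 = 0.056122… ≈ 0.06 (to 2 d.p.).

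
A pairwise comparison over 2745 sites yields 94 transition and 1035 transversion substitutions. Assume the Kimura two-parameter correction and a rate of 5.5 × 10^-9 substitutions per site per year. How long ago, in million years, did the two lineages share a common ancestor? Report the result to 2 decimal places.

P = 94/2745 ≈ 0.034244 and Q = 1035/2745 ≈ 0.377049.
Under the Kimura two-parameter model, d = −½ ln(1 − 2P − Q) − ¼ ln(1 − 2Q).
1 − 2P − Q = 0.554463, giving −½ ln(0.554463) = 0.294878.
1 − 2Q = 0.245902, giving −¼ ln(0.245902) = 0.350706.
d = 0.294878 + 0.350706 = 0.645584.
Under a molecular clock d = 2μt, so t = d/(2μ) = 0.645584 / (2 × 5.5 × 10^-9) = 58.69 million years.

58.69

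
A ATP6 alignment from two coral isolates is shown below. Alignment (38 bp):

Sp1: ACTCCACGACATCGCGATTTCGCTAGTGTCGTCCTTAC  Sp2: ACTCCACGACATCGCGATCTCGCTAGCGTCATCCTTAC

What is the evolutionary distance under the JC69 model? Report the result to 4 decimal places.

0.0834

The sequences differ at 3 of 38 sites (19, 27, 31), so p = 3/38 ≈ 0.078947.
d = −(3/4) ln(1 − 4p/3) = −0.75 ln(1 − 0.105263) = −0.75 ln(0.894737)
  = −0.75 × (-0.111225) = 0.083419 substitutions/site.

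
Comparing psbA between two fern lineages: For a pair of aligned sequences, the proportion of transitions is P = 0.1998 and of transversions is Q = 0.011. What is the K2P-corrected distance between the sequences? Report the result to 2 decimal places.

0.27

Under the Kimura two-parameter model, d = −½ ln(1 − 2P − Q) − ¼ ln(1 − 2Q).
1 − 2P − Q = 0.5894, giving −½ ln(0.5894) = 0.264325.
1 − 2Q = 0.978, giving −¼ ln(0.978) = 0.005561.
d = 0.264325 + 0.005561 = 0.269886.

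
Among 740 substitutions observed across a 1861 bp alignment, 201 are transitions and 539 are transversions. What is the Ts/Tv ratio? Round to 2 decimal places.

R = 201/539 = 0.372912… ≈ 0.37 (to 2 d.p.).

0.37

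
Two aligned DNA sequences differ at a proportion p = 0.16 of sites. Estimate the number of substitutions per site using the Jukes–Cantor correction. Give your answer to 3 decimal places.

d = −(3/4) ln(1 − 4p/3) = −0.75 ln(1 − 0.213333) = −0.75 ln(0.786667)
  = −0.75 × (-0.239950) = 0.179963 substitutions/site.

0.180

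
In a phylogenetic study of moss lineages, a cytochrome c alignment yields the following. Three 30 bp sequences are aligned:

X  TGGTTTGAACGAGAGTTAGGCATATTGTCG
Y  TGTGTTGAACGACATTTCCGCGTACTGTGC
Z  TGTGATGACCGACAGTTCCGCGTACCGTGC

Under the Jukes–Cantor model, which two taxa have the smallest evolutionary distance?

Y and Z

X–Y: 10/30 differ, p = 0.333, d = 0.441.
X–Z: 12/30 differ, p = 0.400, d = 0.572.
Y–Z: 4/30 differ, p = 0.133, d = 0.147.
The smallest distance is between Y and Z.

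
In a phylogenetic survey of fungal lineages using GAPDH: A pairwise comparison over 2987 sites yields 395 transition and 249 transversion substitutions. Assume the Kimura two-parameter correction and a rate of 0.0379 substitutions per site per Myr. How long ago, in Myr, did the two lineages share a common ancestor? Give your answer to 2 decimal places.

3.42

P = 395/2987 ≈ 0.13224 and Q = 249/2987 ≈ 0.083361.
Under the Kimura two-parameter model, d = −½ ln(1 − 2P − Q) − ¼ ln(1 − 2Q).
1 − 2P − Q = 0.652159, giving −½ ln(0.652159) = 0.213733.
1 − 2Q = 0.833278, giving −¼ ln(0.833278) = 0.045597.
d = 0.213733 + 0.045597 = 0.259330.
Under a molecular clock d = 2μt, so t = d/(2μ) = 0.259330 / (2 × 0.0379) = 3.42 Myr.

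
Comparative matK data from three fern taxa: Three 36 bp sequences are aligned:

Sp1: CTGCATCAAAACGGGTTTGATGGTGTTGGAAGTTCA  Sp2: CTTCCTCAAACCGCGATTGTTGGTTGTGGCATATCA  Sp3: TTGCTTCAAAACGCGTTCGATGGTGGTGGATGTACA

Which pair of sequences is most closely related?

Sp1–Sp2: 11/36 differ, p = 0.306, d = 0.392.
Sp1–Sp3: 7/36 differ, p = 0.194, d = 0.225.
Sp2–Sp3: 13/36 differ, p = 0.361, d = 0.493.
The smallest distance is between Sp1 and Sp3.

Sp1 and Sp3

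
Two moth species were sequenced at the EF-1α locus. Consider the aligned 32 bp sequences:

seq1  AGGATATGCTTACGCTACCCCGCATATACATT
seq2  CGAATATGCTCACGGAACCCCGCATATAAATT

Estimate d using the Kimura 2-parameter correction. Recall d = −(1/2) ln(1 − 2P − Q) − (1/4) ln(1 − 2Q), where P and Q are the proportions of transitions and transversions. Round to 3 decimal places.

Of 32 sites, 2 differences are transitions and 4 are transversions, so P = 2/32 = 0.0625 and Q = 4/32 = 0.125.
Under the Kimura two-parameter model, d = −½ ln(1 − 2P − Q) − ¼ ln(1 − 2Q).
1 − 2P − Q = 0.75, giving −½ ln(0.75) = 0.143841.
1 − 2Q = 0.75, giving −¼ ln(0.75) = 0.071921.
d = 0.143841 + 0.071921 = 0.215762.

0.216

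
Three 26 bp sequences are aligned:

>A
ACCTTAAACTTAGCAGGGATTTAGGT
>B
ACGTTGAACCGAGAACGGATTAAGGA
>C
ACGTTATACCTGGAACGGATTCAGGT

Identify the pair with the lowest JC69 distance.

A–B: 8/26 differ, p = 0.308, d = 0.396.
A–C: 7/26 differ, p = 0.269, d = 0.334.
B–C: 6/26 differ, p = 0.231, d = 0.276.
The smallest distance is between B and C.

B and C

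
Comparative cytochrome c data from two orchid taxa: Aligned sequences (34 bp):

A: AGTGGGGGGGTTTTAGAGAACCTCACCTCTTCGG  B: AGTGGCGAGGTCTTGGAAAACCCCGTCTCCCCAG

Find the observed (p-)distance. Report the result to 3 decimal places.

The sequences differ at 11 of 34 positions.
p = 11/34 = 0.323529… ≈ 0.324 (to 3 d.p.).

0.324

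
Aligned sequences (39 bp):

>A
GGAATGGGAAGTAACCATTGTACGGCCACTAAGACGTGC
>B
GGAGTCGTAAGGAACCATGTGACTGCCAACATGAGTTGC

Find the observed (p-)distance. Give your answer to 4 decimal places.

The sequences differ at 13 of 39 positions.
p = 13/39 = 0.333333… ≈ 0.3333 (to 4 d.p.).

0.3333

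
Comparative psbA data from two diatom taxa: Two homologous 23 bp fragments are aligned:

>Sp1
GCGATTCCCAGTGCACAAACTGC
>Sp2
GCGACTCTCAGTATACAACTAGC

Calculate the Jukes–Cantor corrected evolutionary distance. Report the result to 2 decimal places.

The sequences differ at 7 of 23 sites (5, 8, 13, 14, 19, 20, 21), so p = 7/23 ≈ 0.304348.
d = −(3/4) ln(1 − 4p/3) = −0.75 ln(1 − 0.405797) = −0.75 ln(0.594203)
  = −0.75 × (-0.520534) = 0.390401 substitutions/site.

0.39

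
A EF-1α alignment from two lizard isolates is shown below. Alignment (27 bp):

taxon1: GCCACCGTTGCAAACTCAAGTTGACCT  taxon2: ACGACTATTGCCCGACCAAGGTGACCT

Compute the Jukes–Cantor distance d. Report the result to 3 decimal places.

0.511

The sequences differ at 10 of 27 sites (1, 3, 6, 7, 12, 13, 14, 15, 16, 21), so p = 10/27 ≈ 0.37037.
d = −(3/4) ln(1 − 4p/3) = −0.75 ln(1 − 0.493827) = −0.75 ln(0.506173)
  = −0.75 × (-0.680877) = 0.510658 substitutions/site.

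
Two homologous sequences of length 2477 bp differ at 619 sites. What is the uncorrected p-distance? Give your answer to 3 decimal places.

p = 619/2477 = 0.249899… ≈ 0.250 (to 3 d.p.).

0.250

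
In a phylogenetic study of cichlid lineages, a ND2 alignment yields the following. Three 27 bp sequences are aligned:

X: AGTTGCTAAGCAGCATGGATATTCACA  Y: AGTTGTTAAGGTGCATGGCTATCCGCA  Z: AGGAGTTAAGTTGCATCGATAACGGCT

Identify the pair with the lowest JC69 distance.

X–Y: 6/27 differ, p = 0.222, d = 0.264.
X–Z: 11/27 differ, p = 0.407, d = 0.588.
Y–Z: 8/27 differ, p = 0.296, d = 0.377.
The smallest distance is between X and Y.

X and Y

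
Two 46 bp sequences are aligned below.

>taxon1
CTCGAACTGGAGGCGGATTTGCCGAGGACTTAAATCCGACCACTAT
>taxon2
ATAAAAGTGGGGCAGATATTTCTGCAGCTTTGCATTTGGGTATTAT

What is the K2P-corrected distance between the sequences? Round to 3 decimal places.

Of 46 sites, 12 differences are transitions and 12 are transversions, so P = 12/46 ≈ 0.26087 and Q = 12/46 ≈ 0.26087.
Under the Kimura two-parameter model, d = −½ ln(1 − 2P − Q) − ¼ ln(1 − 2Q).
1 − 2P − Q = 0.21739, giving −½ ln(0.21739) = 0.763031.
1 − 2Q = 0.47826, giving −¼ ln(0.47826) = 0.184400.
d = 0.763031 + 0.184400 = 0.947431.

0.947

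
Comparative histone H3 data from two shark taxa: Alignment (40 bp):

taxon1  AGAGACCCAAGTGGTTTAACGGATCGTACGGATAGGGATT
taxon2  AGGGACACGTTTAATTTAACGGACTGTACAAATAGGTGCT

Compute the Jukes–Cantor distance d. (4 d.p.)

0.4715

The sequences differ at 14 of 40 sites, so p = 14/40 = 0.35.
d = −(3/4) ln(1 − 4p/3) = −0.75 ln(1 − 0.466667) = −0.75 ln(0.533333)
  = −0.75 × (-0.628609) = 0.471457 substitutions/site.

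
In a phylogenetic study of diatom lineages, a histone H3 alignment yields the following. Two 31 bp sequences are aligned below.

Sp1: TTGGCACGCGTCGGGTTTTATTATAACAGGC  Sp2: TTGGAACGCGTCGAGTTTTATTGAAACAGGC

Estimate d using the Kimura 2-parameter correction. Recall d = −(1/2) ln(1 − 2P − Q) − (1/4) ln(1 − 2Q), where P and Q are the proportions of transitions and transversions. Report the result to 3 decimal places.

Of 31 sites, 2 differences are transitions and 2 are transversions, so P = 2/31 ≈ 0.064516 and Q = 2/31 ≈ 0.064516.
Under the Kimura two-parameter model, d = −½ ln(1 − 2P − Q) − ¼ ln(1 − 2Q).
1 − 2P − Q = 0.806452, giving −½ ln(0.806452) = 0.107555.
1 − 2Q = 0.870968, giving −¼ ln(0.870968) = 0.034538.
d = 0.107555 + 0.034538 = 0.142093.

0.142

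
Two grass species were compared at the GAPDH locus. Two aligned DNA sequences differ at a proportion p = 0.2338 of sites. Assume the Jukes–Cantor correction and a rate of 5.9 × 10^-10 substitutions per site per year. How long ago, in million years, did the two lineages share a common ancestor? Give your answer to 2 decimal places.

237.44

d = −(3/4) ln(1 − 4p/3) = −0.75 ln(1 − 0.311733) = −0.75 ln(0.688267)
  = −0.75 × (-0.373578) = 0.280184 substitutions/site.
Under a molecular clock d = 2μt, so t = d/(2μ) = 0.280184 / (2 × 5.9 × 10^-10) = 237.44 million years.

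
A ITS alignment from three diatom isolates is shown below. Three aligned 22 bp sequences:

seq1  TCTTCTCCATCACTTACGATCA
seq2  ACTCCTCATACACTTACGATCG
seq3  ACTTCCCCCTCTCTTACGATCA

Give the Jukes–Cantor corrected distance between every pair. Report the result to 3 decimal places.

d(seq1,seq2) = 0.339, d(seq1,seq3) = 0.208, d(seq2,seq3) = 0.414

seq1–seq2: 6/22 sites differ → p ≈ 0.272727, d = −0.75 ln(1 − 0.363636) = 0.338988 ≈ 0.339.
seq1–seq3: 4/22 sites differ → p ≈ 0.181818, d = −0.75 ln(1 − 0.242424) = 0.208224 ≈ 0.208.
seq2–seq3: 7/22 sites differ → p ≈ 0.318182, d = −0.75 ln(1 − 0.424243) = 0.414052 ≈ 0.414.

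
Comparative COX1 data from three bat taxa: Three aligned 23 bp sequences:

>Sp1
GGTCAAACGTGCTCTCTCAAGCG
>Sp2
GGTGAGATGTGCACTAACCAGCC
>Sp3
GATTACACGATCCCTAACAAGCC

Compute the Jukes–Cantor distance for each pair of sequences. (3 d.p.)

Sp1–Sp2: 8/23 sites differ → p ≈ 0.347826, d = −0.75 ln(1 − 0.463768) = 0.467391 ≈ 0.467.
Sp1–Sp3: 9/23 sites differ → p ≈ 0.391304, d = −0.75 ln(1 − 0.521739) = 0.553199 ≈ 0.553.
Sp2–Sp3: 8/23 sites differ → p ≈ 0.347826, d = −0.75 ln(1 − 0.463768) = 0.467391 ≈ 0.467.

d(Sp1,Sp2) = 0.467, d(Sp1,Sp3) = 0.553, d(Sp2,Sp3) = 0.467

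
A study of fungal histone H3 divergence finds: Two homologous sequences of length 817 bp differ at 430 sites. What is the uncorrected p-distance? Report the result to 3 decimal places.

p = 430/817 = 0.526315… ≈ 0.526 (to 3 d.p.).

0.526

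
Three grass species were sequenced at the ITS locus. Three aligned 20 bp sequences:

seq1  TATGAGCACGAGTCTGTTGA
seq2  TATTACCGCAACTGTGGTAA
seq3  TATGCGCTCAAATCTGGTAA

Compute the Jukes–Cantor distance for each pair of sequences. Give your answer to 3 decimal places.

seq1–seq2: 8/20 sites differ → p = 0.4, d = −0.75 ln(1 − 0.533333) = 0.571605 ≈ 0.572.
seq1–seq3: 6/20 sites differ → p = 0.3, d = −0.75 ln(1 − 0.4) = 0.383119 ≈ 0.383.
seq2–seq3: 6/20 sites differ → p = 0.3, d = −0.75 ln(1 − 0.4) = 0.383119 ≈ 0.383.

d(seq1,seq2) = 0.572, d(seq1,seq3) = 0.383, d(seq2,seq3) = 0.383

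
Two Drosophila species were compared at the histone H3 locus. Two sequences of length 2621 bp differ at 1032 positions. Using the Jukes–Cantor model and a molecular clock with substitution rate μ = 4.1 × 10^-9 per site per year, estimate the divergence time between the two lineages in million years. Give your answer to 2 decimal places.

p = 1032/2621 ≈ 0.393743.
d = −(3/4) ln(1 − 4p/3) = −0.75 ln(1 − 0.524991) = −0.75 ln(0.475009)
  = −0.75 × (-0.744422) = 0.558317 substitutions/site.
Under a molecular clock d = 2μt, so t = d/(2μ) = 0.558317 / (2 × 4.1 × 10^-9) = 68.09 million years.

68.09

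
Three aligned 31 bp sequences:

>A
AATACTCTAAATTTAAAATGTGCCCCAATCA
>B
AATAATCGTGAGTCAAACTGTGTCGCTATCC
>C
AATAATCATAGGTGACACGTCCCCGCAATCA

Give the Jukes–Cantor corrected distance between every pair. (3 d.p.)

A–B: 11/31 sites differ → p ≈ 0.354839, d = −0.75 ln(1 − 0.473119) = 0.480585 ≈ 0.481.
A–C: 13/31 sites differ → p ≈ 0.419355, d = −0.75 ln(1 − 0.55914) = 0.614271 ≈ 0.614.
B–C: 12/31 sites differ → p ≈ 0.387097, d = −0.75 ln(1 − 0.516129) = 0.544453 ≈ 0.544.

d(A,B) = 0.481, d(A,C) = 0.614, d(B,C) = 0.544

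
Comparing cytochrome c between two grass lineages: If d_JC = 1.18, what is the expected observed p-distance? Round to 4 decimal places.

p = (3/4)(1 − e^(−4d/3)) = 0.75 × (1 − e^(-1.573333)) = 0.75 × (1 − 0.207353) = 0.594485.

0.5945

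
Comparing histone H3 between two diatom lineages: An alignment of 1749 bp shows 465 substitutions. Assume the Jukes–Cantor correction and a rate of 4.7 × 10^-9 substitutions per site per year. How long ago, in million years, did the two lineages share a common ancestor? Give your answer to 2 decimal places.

p = 465/1749 ≈ 0.265866.
d = −(3/4) ln(1 − 4p/3) = −0.75 ln(1 − 0.354488) = −0.75 ln(0.645512)
  = −0.75 × (-0.437711) = 0.328283 substitutions/site.
Under a molecular clock d = 2μt, so t = d/(2μ) = 0.328283 / (2 × 4.7 × 10^-9) = 34.92 million years.

34.92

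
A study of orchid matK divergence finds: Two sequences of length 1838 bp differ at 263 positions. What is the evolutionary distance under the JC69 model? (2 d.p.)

0.16

p = 263/1838 ≈ 0.14309.
d = −(3/4) ln(1 − 4p/3) = −0.75 ln(1 − 0.190787) = −0.75 ln(0.809213)
  = −0.75 × (-0.211693) = 0.158770 substitutions/site.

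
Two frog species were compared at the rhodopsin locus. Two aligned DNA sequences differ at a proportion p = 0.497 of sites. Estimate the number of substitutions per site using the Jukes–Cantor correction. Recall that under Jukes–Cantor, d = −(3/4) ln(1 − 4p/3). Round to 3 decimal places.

0.815

d = −(3/4) ln(1 − 4p/3) = −0.75 ln(1 − 0.662667) = −0.75 ln(0.337333)
  = −0.75 × (-1.086685) = 0.815014 substitutions/site.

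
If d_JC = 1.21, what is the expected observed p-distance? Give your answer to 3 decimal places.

0.601

p = (3/4)(1 − e^(−4d/3)) = 0.75 × (1 − e^(-1.613333)) = 0.75 × (1 − 0.199222) = 0.600584.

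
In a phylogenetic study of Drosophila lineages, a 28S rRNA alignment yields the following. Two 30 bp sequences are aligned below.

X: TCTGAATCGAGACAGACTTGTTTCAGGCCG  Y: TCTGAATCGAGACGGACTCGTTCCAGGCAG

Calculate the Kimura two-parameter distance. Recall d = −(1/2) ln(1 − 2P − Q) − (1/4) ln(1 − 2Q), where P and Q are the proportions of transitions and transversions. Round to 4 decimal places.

0.1501

Of 30 sites, 3 differences are transitions and 1 are transversions, so P = 3/30 = 0.1 and Q = 1/30 ≈ 0.033333.
Under the Kimura two-parameter model, d = −½ ln(1 − 2P − Q) − ¼ ln(1 − 2Q).
1 − 2P − Q = 0.766667, giving −½ ln(0.766667) = 0.132851.
1 − 2Q = 0.933334, giving −¼ ln(0.933334) = 0.017248.
d = 0.132851 + 0.017248 = 0.150099.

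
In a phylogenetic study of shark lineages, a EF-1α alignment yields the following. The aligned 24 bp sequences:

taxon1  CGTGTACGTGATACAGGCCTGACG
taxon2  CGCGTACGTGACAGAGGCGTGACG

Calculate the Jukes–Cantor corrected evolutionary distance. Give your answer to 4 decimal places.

The sequences differ at 4 of 24 sites (3, 12, 14, 19), so p = 4/24 ≈ 0.166667.
d = −(3/4) ln(1 − 4p/3) = −0.75 ln(1 − 0.222223) = −0.75 ln(0.777777)
  = −0.75 × (-0.251315) = 0.188486 substitutions/site.

0.1885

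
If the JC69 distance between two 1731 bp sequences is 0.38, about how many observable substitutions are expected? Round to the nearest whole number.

Invert JC69: p = (3/4)(1 − e^(−4d/3)) = 0.75 × (1 − e^(-0.506667)) = 0.75 × (1 − 0.602500) = 0.298125.
Expected differing sites = pL ≈ 0.298125 × 1731 = 516.054375 ≈ 516.

516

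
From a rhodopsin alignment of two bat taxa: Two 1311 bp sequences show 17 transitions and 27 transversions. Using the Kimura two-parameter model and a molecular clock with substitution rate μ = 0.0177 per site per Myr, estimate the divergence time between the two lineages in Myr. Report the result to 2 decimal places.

0.97

P = 17/1311 ≈ 0.012967 and Q = 27/1311 ≈ 0.020595.
Under the Kimura two-parameter model, d = −½ ln(1 − 2P − Q) − ¼ ln(1 − 2Q).
1 − 2P − Q = 0.953471, giving −½ ln(0.953471) = 0.023823.
1 − 2Q = 0.95881, giving −¼ ln(0.95881) = 0.010516.
d = 0.023823 + 0.010516 = 0.034339.
Under a molecular clock d = 2μt, so t = d/(2μ) = 0.034339 / (2 × 0.0177) = 0.97 Myr.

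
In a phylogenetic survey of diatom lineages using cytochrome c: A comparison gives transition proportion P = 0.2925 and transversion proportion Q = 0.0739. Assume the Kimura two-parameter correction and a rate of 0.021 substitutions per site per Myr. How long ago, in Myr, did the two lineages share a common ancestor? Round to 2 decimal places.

13.76

Under the Kimura two-parameter model, d = −½ ln(1 − 2P − Q) − ¼ ln(1 − 2Q).
1 − 2P − Q = 0.3411, giving −½ ln(0.3411) = 0.537790.
1 − 2Q = 0.8522, giving −¼ ln(0.8522) = 0.039984.
d = 0.537790 + 0.039984 = 0.577774.
Under a molecular clock d = 2μt, so t = d/(2μ) = 0.577774 / (2 × 0.021) = 13.76 Myr.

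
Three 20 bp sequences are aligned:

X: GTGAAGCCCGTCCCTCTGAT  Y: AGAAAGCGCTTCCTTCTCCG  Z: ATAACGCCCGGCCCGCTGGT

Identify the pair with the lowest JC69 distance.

X–Y: 9/20 differ, p = 0.450, d = 0.687.
X–Z: 6/20 differ, p = 0.300, d = 0.383.
Y–Z: 10/20 differ, p = 0.500, d = 0.824.
The smallest distance is between X and Z.

X and Z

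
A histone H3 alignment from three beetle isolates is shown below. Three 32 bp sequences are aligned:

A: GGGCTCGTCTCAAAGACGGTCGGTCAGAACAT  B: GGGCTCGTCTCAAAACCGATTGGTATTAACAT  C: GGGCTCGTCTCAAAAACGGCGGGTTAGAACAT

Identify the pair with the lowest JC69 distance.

A–B: 7/32 differ, p = 0.219, d = 0.259.
A–C: 4/32 differ, p = 0.125, d = 0.137.
B–C: 7/32 differ, p = 0.219, d = 0.259.
The smallest distance is between A and C.

A and C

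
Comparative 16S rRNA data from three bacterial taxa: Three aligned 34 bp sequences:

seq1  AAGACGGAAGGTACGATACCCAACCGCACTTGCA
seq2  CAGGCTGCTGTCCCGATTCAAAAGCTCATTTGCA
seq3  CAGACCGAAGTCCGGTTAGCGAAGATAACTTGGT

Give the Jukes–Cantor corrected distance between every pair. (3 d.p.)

d(seq1,seq2) = 0.597, d(seq1,seq3) = 0.665, d(seq2,seq3) = 0.665

seq1–seq2: 14/34 sites differ → p ≈ 0.411765, d = −0.75 ln(1 − 0.54902) = 0.597249 ≈ 0.597.
seq1–seq3: 15/34 sites differ → p ≈ 0.441176, d = −0.75 ln(1 − 0.588235) = 0.665477 ≈ 0.665.
seq2–seq3: 15/34 sites differ → p ≈ 0.441176, d = −0.75 ln(1 − 0.588235) = 0.665477 ≈ 0.665.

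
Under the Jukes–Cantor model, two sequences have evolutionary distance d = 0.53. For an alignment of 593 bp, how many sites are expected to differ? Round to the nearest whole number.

Invert JC69: p = (3/4)(1 − e^(−4d/3)) = 0.75 × (1 − e^(-0.706667)) = 0.75 × (1 − 0.493286) = 0.380036.
Expected differing sites = pL ≈ 0.380036 × 593 = 225.361348 ≈ 225.

225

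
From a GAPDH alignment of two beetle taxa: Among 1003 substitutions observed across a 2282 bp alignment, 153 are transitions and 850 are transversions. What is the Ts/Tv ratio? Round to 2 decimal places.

R = 153/850 = 0.18.

0.18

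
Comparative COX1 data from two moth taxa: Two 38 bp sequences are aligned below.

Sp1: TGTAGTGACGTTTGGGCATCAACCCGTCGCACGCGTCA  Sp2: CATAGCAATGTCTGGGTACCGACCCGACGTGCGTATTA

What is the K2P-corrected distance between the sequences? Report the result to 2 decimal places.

0.73

Of 38 sites, 14 differences are transitions and 1 are transversions, so P = 14/38 ≈ 0.368421 and Q = 1/38 ≈ 0.026316.
Under the Kimura two-parameter model, d = −½ ln(1 − 2P − Q) − ¼ ln(1 − 2Q).
1 − 2P − Q = 0.236842, giving −½ ln(0.236842) = 0.720181.
1 − 2Q = 0.947368, giving −¼ ln(0.947368) = 0.013517.
d = 0.720181 + 0.013517 = 0.733698.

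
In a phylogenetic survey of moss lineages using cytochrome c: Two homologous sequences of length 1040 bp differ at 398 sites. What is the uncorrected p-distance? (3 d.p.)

0.383

p = 398/1040 = 0.382692… ≈ 0.383 (to 3 d.p.).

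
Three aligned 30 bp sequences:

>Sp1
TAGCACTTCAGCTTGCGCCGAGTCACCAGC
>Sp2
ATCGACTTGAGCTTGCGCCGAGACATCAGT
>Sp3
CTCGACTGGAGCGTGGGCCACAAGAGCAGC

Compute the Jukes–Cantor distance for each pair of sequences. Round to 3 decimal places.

d(Sp1,Sp2) = 0.330, d(Sp1,Sp3) = 0.730, d(Sp2,Sp3) = 0.441

Sp1–Sp2: 8/30 sites differ → p ≈ 0.266667, d = −0.75 ln(1 − 0.355556) = 0.329526 ≈ 0.330.
Sp1–Sp3: 14/30 sites differ → p ≈ 0.466667, d = −0.75 ln(1 − 0.622223) = 0.730088 ≈ 0.730.
Sp2–Sp3: 10/30 sites differ → p ≈ 0.333333, d = −0.75 ln(1 − 0.444444) = 0.440839 ≈ 0.441.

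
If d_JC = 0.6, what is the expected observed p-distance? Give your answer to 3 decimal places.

0.413

p = (3/4)(1 − e^(−4d/3)) = 0.75 × (1 − e^(-0.8)) = 0.75 × (1 − 0.449329) = 0.413003.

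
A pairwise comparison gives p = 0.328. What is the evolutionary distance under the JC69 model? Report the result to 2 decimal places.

0.43

d = −(3/4) ln(1 − 4p/3) = −0.75 ln(1 − 0.437333) = −0.75 ln(0.562667)
  = −0.75 × (-0.575067) = 0.431300 substitutions/site.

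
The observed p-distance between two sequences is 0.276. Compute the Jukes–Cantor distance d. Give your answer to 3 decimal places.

0.344

d = −(3/4) ln(1 − 4p/3) = −0.75 ln(1 − 0.368) = −0.75 ln(0.632)
  = −0.75 × (-0.458866) = 0.344150 substitutions/site.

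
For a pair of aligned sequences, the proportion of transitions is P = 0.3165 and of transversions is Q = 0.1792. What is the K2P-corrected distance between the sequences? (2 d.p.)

0.95

Under the Kimura two-parameter model, d = −½ ln(1 − 2P − Q) − ¼ ln(1 − 2Q).
1 − 2P − Q = 0.1878, giving −½ ln(0.1878) = 0.836189.
1 − 2Q = 0.6416, giving −¼ ln(0.6416) = 0.110948.
d = 0.836189 + 0.110948 = 0.947137.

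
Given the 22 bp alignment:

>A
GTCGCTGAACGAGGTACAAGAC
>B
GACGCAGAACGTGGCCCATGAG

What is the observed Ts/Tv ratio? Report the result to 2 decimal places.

Transitions are A↔G and C↔T; transversions are all other mismatches.
Transitions: 1. Transversions: 6.
R = 1/6 = 0.166666… ≈ 0.17 (to 2 d.p.).

0.17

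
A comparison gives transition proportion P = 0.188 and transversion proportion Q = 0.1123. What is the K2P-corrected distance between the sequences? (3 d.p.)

Under the Kimura two-parameter model, d = −½ ln(1 − 2P − Q) − ¼ ln(1 − 2Q).
1 − 2P − Q = 0.5117, giving −½ ln(0.5117) = 0.335008.
1 − 2Q = 0.7754, giving −¼ ln(0.7754) = 0.063594.
d = 0.335008 + 0.063594 = 0.398602.

0.399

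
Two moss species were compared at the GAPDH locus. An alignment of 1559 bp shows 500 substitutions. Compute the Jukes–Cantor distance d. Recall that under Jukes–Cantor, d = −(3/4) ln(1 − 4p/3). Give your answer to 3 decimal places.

p = 500/1559 ≈ 0.320718.
d = −(3/4) ln(1 − 4p/3) = −0.75 ln(1 − 0.427624) = −0.75 ln(0.572376)
  = −0.75 × (-0.557959) = 0.418469 substitutions/site.

0.418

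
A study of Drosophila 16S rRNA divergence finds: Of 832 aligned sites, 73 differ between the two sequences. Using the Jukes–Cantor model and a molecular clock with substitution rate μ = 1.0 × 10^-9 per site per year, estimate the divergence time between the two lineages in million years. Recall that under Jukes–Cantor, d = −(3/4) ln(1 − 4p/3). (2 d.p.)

p = 73/832 ≈ 0.08774.
d = −(3/4) ln(1 − 4p/3) = −0.75 ln(1 − 0.116987) = −0.75 ln(0.883013)
  = −0.75 × (-0.124415) = 0.093311 substitutions/site.
Under a molecular clock d = 2μt, so t = d/(2μ) = 0.093311 / (2 × 1.0 × 10^-9) = 46.66 million years.

46.66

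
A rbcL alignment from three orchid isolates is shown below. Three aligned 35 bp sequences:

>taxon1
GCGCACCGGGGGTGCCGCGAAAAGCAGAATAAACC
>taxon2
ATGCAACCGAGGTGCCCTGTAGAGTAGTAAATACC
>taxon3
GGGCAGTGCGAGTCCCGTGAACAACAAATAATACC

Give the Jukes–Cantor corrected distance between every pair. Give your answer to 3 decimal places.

d(taxon1,taxon2) = 0.513, d(taxon1,taxon3) = 0.513, d(taxon2,taxon3) = 0.782

taxon1–taxon2: 13/35 sites differ → p ≈ 0.371429, d = −0.75 ln(1 − 0.495239) = 0.512753 ≈ 0.513.
taxon1–taxon3: 13/35 sites differ → p ≈ 0.371429, d = −0.75 ln(1 − 0.495239) = 0.512753 ≈ 0.513.
taxon2–taxon3: 17/35 sites differ → p ≈ 0.485714, d = −0.75 ln(1 − 0.647619) = 0.782282 ≈ 0.782.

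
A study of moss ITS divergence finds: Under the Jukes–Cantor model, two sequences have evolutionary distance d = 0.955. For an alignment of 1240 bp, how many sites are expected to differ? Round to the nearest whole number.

Invert JC69: p = (3/4)(1 − e^(−4d/3)) = 0.75 × (1 − e^(-1.273333)) = 0.75 × (1 − 0.279897) = 0.540077.
Expected differing sites = pL ≈ 0.540077 × 1240 = 669.69548 ≈ 670.

670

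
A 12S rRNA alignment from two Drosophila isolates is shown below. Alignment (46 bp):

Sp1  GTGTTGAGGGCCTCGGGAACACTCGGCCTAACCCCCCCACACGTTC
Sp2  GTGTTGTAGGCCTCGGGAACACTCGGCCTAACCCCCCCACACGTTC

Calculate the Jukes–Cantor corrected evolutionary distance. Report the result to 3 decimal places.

0.045

The sequences differ at 2 of 46 sites (7, 8), so p = 2/46 ≈ 0.043478.
d = −(3/4) ln(1 − 4p/3) = −0.75 ln(1 − 0.057971) = −0.75 ln(0.942029)
  = −0.75 × (-0.059719) = 0.044789 substitutions/site.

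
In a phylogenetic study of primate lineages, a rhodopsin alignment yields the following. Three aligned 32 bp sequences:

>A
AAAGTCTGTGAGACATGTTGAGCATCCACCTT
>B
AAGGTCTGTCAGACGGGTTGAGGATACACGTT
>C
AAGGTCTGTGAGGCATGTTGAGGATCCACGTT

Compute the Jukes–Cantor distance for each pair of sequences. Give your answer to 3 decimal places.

d(A,B) = 0.259, d(A,C) = 0.137, d(B,C) = 0.175

A–B: 7/32 sites differ → p = 0.21875, d = −0.75 ln(1 − 0.291667) = 0.258631 ≈ 0.259.
A–C: 4/32 sites differ → p = 0.125, d = −0.75 ln(1 − 0.166667) = 0.136741 ≈ 0.137.
B–C: 5/32 sites differ → p = 0.15625, d = −0.75 ln(1 − 0.208333) = 0.175211 ≈ 0.175.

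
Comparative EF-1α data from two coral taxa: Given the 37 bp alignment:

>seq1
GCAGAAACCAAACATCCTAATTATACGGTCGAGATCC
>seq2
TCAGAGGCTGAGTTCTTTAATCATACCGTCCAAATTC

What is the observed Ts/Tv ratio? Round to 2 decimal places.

Transitions are A↔G and C↔T; transversions are all other mismatches.
Transitions: 12. Transversions: 4.
R = 12/4 = 3.00.

3.00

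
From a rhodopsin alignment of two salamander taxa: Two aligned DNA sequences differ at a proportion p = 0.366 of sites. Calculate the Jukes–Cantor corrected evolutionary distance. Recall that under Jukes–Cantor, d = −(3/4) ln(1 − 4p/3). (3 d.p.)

0.502

d = −(3/4) ln(1 − 4p/3) = −0.75 ln(1 − 0.488) = −0.75 ln(0.512)
  = −0.75 × (-0.669431) = 0.502073 substitutions/site.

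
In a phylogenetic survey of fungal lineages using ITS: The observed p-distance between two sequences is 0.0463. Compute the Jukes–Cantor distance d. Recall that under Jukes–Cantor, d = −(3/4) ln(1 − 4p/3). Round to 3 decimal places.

d = −(3/4) ln(1 − 4p/3) = −0.75 ln(1 − 0.061733) = −0.75 ln(0.938267)
  = −0.75 × (-0.063721) = 0.047791 substitutions/site.

0.048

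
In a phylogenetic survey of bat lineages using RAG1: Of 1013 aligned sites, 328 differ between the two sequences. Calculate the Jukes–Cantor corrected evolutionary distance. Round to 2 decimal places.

p = 328/1013 ≈ 0.323791.
d = −(3/4) ln(1 − 4p/3) = −0.75 ln(1 − 0.431721) = −0.75 ln(0.568279)
  = −0.75 × (-0.565143) = 0.423857 substitutions/site.

0.42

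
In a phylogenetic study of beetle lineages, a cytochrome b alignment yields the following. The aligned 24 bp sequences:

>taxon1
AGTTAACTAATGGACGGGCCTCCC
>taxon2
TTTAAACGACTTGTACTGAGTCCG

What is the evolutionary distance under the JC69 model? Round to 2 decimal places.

The sequences differ at 13 of 24 sites, so p = 13/24 ≈ 0.541667.
d = −(3/4) ln(1 − 4p/3) = −0.75 ln(1 − 0.722223) = −0.75 ln(0.277777)
  = −0.75 × (-1.280937) = 0.960703 substitutions/site.

0.96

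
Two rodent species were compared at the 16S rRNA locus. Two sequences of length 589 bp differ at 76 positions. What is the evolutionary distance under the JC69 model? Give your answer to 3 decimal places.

0.142

p = 76/589 ≈ 0.129032.
d = −(3/4) ln(1 − 4p/3) = −0.75 ln(1 − 0.172043) = −0.75 ln(0.827957)
  = −0.75 × (-0.188794) = 0.141596 substitutions/site.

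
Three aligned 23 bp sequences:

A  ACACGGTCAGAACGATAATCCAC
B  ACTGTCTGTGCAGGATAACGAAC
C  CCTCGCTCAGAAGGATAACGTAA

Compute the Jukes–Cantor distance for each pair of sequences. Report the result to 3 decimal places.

d(A,B) = 0.761, d(A,C) = 0.467, d(B,C) = 0.467

A–B: 11/23 sites differ → p ≈ 0.478261, d = −0.75 ln(1 − 0.637681) = 0.761423 ≈ 0.761.
A–C: 8/23 sites differ → p ≈ 0.347826, d = −0.75 ln(1 − 0.463768) = 0.467391 ≈ 0.467.
B–C: 8/23 sites differ → p ≈ 0.347826, d = −0.75 ln(1 − 0.463768) = 0.467391 ≈ 0.467.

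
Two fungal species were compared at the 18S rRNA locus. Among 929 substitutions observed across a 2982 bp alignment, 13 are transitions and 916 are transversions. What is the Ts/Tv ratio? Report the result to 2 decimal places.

R = 13/916 = 0.014192… ≈ 0.01 (to 2 d.p.).

0.01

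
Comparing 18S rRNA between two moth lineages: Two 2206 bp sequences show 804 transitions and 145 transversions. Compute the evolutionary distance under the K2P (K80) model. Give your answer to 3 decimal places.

P = 804/2206 ≈ 0.364461 and Q = 145/2206 ≈ 0.06573.
Under the Kimura two-parameter model, d = −½ ln(1 − 2P − Q) − ¼ ln(1 − 2Q).
1 − 2P − Q = 0.205348, giving −½ ln(0.205348) = 0.791525.
1 − 2Q = 0.86854, giving −¼ ln(0.86854) = 0.035235.
d = 0.791525 + 0.035235 = 0.826760.

0.827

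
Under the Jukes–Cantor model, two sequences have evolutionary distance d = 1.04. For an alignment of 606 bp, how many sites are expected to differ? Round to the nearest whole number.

341

Invert JC69: p = (3/4)(1 − e^(−4d/3)) = 0.75 × (1 − e^(-1.386667)) = 0.75 × (1 − 0.249907) = 0.562570.
Expected differing sites = pL ≈ 0.562570 × 606 = 340.91742 ≈ 341.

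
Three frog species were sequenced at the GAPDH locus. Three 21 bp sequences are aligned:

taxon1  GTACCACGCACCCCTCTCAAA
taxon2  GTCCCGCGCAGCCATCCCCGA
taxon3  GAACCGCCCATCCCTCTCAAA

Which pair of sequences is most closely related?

taxon1–taxon2: 7/21 differ, p = 0.333, d = 0.441.
taxon1–taxon3: 4/21 differ, p = 0.190, d = 0.220.
taxon2–taxon3: 8/21 differ, p = 0.381, d = 0.532.
The smallest distance is between taxon1 and taxon3.

taxon1 and taxon3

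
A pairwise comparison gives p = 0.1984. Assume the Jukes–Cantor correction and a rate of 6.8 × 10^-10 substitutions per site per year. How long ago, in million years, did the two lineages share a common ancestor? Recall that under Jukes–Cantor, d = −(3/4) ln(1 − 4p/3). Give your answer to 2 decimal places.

d = −(3/4) ln(1 − 4p/3) = −0.75 ln(1 − 0.264533) = −0.75 ln(0.735467)
  = −0.75 × (-0.307250) = 0.230438 substitutions/site.
Under a molecular clock d = 2μt, so t = d/(2μ) = 0.230438 / (2 × 6.8 × 10^-10) = 169.44 million years.

169.44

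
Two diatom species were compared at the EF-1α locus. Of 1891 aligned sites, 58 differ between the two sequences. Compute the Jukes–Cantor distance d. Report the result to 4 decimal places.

p = 58/1891 ≈ 0.030672.
d = −(3/4) ln(1 − 4p/3) = −0.75 ln(1 − 0.040896) = −0.75 ln(0.959104)
  = −0.75 × (-0.041756) = 0.031317 substitutions/site.

0.0313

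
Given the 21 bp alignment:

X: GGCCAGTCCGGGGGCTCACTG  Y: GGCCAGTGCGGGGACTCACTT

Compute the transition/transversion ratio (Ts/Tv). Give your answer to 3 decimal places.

Transitions are A↔G and C↔T; transversions are all other mismatches.
Transitions: 1. Transversions: 2.
R = 1/2 = 0.500.

0.500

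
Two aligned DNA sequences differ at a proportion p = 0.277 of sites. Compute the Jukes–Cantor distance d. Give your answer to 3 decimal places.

0.346

d = −(3/4) ln(1 − 4p/3) = −0.75 ln(1 − 0.369333) = −0.75 ln(0.630667)
  = −0.75 × (-0.460977) = 0.345733 substitutions/site.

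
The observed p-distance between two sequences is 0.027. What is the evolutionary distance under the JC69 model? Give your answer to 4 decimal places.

0.0275

d = −(3/4) ln(1 − 4p/3) = −0.75 ln(1 − 0.036) = −0.75 ln(0.964)
  = −0.75 × (-0.036664) = 0.027498 substitutions/site.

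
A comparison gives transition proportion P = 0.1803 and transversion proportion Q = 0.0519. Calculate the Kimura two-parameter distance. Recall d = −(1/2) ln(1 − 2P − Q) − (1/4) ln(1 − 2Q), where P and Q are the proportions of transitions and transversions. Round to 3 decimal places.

Under the Kimura two-parameter model, d = −½ ln(1 − 2P − Q) − ¼ ln(1 − 2Q).
1 − 2P − Q = 0.5875, giving −½ ln(0.5875) = 0.265940.
1 − 2Q = 0.8962, giving −¼ ln(0.8962) = 0.027398.
d = 0.265940 + 0.027398 = 0.293338.

0.293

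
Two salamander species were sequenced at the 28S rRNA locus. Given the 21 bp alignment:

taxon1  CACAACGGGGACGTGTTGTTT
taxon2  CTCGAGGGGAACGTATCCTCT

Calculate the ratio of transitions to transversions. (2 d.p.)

1.67

Transitions are A↔G and C↔T; transversions are all other mismatches.
Transitions: 5. Transversions: 3.
R = 5/3 = 1.666666… ≈ 1.67 (to 2 d.p.).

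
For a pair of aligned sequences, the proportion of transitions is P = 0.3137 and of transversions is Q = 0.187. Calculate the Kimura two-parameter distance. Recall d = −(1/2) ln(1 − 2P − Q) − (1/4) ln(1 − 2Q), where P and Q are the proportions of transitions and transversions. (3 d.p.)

Under the Kimura two-parameter model, d = −½ ln(1 − 2P − Q) − ¼ ln(1 − 2Q).
1 − 2P − Q = 0.1856, giving −½ ln(0.1856) = 0.842081.
1 − 2Q = 0.626, giving −¼ ln(0.626) = 0.117101.
d = 0.842081 + 0.117101 = 0.959182.

0.959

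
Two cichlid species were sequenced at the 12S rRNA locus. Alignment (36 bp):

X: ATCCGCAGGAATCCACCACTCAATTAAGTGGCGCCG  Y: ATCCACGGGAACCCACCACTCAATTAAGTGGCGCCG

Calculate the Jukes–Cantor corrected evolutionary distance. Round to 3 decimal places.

The sequences differ at 3 of 36 sites (5, 7, 12), so p = 3/36 ≈ 0.083333.
d = −(3/4) ln(1 − 4p/3) = −0.75 ln(1 − 0.111111) = −0.75 ln(0.888889)
  = −0.75 × (-0.117783) = 0.088337 substitutions/site.

0.088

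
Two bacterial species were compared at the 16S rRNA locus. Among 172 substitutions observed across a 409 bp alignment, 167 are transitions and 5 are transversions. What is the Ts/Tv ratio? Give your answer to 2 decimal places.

R = 167/5 = 33.40.

33.40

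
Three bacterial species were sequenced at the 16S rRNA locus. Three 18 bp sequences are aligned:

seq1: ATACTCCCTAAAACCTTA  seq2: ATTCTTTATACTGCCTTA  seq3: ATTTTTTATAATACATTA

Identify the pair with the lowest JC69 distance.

seq2 and seq3

seq1–seq2: 7/18 differ, p = 0.389, d = 0.548.
seq1–seq3: 7/18 differ, p = 0.389, d = 0.548.
seq2–seq3: 4/18 differ, p = 0.222, d = 0.264.
The smallest distance is between seq2 and seq3.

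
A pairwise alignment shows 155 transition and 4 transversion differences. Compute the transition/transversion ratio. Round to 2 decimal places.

38.75

R = 155/4 = 38.75.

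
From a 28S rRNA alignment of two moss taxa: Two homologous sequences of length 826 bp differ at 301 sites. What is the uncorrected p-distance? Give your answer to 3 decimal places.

0.364

p = 301/826 = 0.364406… ≈ 0.364 (to 3 d.p.).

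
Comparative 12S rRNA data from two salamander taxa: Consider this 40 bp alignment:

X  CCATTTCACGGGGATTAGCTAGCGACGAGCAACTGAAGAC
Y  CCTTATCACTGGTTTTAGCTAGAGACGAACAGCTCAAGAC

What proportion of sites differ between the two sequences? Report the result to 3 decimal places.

0.225

The sequences differ at 9 of 40 positions (sites 3, 5, 10, 13, 14, 23, 29, 32, 35).
p = 9/40 = 0.225.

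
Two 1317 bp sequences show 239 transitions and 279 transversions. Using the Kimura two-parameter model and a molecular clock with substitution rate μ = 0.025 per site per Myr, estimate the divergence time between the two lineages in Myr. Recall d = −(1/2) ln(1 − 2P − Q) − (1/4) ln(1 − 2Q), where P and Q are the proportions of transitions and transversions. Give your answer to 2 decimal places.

P = 239/1317 ≈ 0.181473 and Q = 279/1317 ≈ 0.211845.
Under the Kimura two-parameter model, d = −½ ln(1 − 2P − Q) − ¼ ln(1 − 2Q).
1 − 2P − Q = 0.425209, giving −½ ln(0.425209) = 0.427587.
1 − 2Q = 0.57631, giving −¼ ln(0.57631) = 0.137777.
d = 0.427587 + 0.137777 = 0.565364.
Under a molecular clock d = 2μt, so t = d/(2μ) = 0.565364 / (2 × 0.025) = 11.31 Myr.

11.31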